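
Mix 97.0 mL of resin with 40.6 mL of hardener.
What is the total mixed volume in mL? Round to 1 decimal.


Total = 97.0 + 40.6 = 137.6 mL

137.6


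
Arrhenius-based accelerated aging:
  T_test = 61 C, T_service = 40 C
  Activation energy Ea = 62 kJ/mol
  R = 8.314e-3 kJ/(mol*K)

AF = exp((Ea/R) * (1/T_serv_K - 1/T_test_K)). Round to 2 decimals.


T_test_K = 334.15, T_serv_K = 313.15
AF = exp((62/8.314e-3) * (1/313.15 - 1/334.15))
= 4.47

4.47


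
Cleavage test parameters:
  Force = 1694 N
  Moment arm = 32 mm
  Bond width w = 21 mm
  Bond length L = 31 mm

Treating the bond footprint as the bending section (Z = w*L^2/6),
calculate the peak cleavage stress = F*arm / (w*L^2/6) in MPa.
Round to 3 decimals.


M = 1694 * 32 = 54208 N*mm
Z = 21 * 31^2 / 6 = 20181 / 6 mm^3
sigma = M / Z = 6 * 54208 / 20181 = 325248 / 20181
= 16.117 MPa

16.117


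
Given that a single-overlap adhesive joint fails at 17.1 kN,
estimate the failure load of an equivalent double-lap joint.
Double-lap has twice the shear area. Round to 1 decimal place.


Double-lap factor = 2
Expected load = 17.1 * 2 = 34.2 kN

34.2


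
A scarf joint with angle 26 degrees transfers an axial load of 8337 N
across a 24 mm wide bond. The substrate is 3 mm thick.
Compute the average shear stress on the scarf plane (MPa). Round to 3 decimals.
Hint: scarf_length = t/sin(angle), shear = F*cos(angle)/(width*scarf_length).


scarf_length = 3 / sin(26 deg) = 6.8435 mm
cos(26 deg) = 0.898794
shear stress = 8337 * 0.898794 / (24 * 6.8435)
= 45.623 MPa

45.623


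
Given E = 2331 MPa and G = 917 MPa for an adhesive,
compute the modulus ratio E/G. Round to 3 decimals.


E/G ratio = 2331 / 917 = 2.542

2.542


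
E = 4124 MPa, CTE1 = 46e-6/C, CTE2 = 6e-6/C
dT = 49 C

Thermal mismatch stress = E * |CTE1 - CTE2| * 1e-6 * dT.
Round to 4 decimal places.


= 4124 * 40e-6 * 49
= 8.0830 MPa

8.0830


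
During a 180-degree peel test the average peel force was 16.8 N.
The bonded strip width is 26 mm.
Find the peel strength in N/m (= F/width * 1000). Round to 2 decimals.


Peel strength = F/width * 1000
= 16.8 / 26 * 1000
= 646.15 N/m

646.15


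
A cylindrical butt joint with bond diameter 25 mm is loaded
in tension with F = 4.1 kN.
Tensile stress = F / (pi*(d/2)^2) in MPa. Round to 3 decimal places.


Area = pi * (25/2)^2 = 490.8739 mm^2
Stress = 4.1*1000 / 490.8739
= 8.352 MPa

8.352


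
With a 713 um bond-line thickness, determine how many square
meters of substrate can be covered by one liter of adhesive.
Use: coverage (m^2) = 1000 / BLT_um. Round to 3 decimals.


Coverage = 1000 / 713 = 1.403 m^2

1.403


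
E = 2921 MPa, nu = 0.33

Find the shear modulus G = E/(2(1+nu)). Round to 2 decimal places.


G = 2921 / (2 * 1.33)
= 1098.12 MPa

1098.12


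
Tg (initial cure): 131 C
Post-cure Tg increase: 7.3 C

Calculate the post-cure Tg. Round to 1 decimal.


Post-cure Tg = 131 + 7.3 = 138.3 C

138.3


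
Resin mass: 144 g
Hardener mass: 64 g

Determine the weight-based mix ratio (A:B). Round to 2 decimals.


Ratio = 144 / 64 = 2.25

2.25


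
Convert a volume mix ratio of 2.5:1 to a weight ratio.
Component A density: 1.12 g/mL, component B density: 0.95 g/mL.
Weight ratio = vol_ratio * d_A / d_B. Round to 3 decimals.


= 2.5 * 1.12 / 0.95 = 2.947

2.947


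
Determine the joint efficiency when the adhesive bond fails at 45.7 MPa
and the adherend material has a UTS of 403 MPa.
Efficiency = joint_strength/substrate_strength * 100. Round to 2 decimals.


Joint efficiency = 45.7 / 403 * 100
= 11.34%

11.34


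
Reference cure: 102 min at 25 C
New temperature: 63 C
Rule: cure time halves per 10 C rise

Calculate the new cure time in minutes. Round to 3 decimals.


factor = 2^((63-25)/10) = 13.9288
t_new = 102 / 13.9288 = 7.323 min

7.323


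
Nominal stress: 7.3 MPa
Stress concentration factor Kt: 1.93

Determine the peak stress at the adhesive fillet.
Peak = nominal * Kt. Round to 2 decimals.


Peak stress = 7.3 * 1.93
= 14.09 MPa

14.09


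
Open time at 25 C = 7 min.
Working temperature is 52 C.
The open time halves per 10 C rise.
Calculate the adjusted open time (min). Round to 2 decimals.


factor = 2^((52 - 25) / 10) = 6.4980
ot = 7 / 6.4980 = 1.08 min

1.08


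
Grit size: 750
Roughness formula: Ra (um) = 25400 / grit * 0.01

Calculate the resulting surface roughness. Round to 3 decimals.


Ra = 25400 / 750 * 0.01
= 0.339 um

0.339


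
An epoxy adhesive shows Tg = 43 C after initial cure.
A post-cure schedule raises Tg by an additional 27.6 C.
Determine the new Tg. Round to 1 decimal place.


New Tg = 43 + 27.6
= 70.6 C

70.6


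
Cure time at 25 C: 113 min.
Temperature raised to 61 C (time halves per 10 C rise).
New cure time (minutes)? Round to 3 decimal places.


Acceleration factor = 2^(36/10) = 12.1257
New time = 113 / 12.1257 = 9.319 min

9.319


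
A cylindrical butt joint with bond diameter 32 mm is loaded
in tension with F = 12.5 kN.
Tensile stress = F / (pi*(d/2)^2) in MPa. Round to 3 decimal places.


Area = pi * (32/2)^2 = 804.2477 mm^2
Stress = 12.5*1000 / 804.2477
= 15.542 MPa

15.542


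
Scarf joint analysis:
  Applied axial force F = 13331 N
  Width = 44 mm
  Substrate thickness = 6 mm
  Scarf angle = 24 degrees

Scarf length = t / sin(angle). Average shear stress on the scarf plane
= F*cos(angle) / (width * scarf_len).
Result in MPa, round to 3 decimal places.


Scarf length = 6 / sin(24 deg) = 14.7516 mm
cos(24 deg) = 0.913545
Shear = 13331 * 0.913545 / (44 * 14.7516)
= 18.763 MPa

18.763


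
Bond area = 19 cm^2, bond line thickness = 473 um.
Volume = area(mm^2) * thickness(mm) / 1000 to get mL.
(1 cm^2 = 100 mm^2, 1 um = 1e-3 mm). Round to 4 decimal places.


area_mm2 = 19 * 100 = 1900
blt_mm = 473 * 1e-3 = 0.473
vol_mm3 = 1900 * 0.473 = 898.7
vol_mL = 898.7 / 1000 = 0.8987 mL

0.8987


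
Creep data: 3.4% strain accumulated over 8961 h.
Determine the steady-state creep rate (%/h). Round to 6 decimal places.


Rate = 3.4 / 8961 = 0.000379 %/h

0.000379


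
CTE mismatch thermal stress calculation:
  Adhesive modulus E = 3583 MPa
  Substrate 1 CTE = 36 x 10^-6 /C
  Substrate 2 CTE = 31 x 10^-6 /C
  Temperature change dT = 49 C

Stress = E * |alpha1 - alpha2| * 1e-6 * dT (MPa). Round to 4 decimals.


delta_alpha = |36 - 31| = 5 x 10^-6/C
Stress = 3583 * 5e-6 * 49
= 0.8778 MPa

0.8778


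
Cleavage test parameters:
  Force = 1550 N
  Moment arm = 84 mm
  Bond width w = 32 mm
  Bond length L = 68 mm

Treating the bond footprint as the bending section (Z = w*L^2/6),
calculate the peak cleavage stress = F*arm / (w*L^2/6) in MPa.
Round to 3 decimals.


M = 1550 * 84 = 130200 N*mm
Z = 32 * 68^2 / 6 = 147968 / 6 mm^3
sigma = M / Z = 6 * 130200 / 147968 = 781200 / 147968
= 5.280 MPa

5.280


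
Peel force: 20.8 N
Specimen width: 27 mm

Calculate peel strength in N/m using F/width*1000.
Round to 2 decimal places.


Peel strength = 20.8 / 27 * 1000 = 770.37 N/m

770.37


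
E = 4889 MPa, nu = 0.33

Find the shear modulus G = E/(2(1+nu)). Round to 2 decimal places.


G = 4889 / (2 * 1.33)
= 1837.97 MPa

1837.97


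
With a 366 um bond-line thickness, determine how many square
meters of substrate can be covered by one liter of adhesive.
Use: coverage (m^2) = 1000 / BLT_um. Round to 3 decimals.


Coverage = 1000 / 366 = 2.732 m^2

2.732


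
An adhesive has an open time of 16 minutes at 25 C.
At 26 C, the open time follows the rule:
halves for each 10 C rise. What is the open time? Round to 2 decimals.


Factor = 2^((26-25)/10) = 1.0718
Open time = 16 / 1.0718 = 14.93 min

14.93


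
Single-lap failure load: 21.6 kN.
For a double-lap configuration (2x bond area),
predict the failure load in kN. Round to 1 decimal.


Failure load = 21.6 * 2 = 43.2 kN

43.2


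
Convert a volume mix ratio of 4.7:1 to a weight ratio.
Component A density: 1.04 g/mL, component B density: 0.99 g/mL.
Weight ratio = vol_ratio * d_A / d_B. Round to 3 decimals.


= 4.7 * 1.04 / 0.99 = 4.937

4.937


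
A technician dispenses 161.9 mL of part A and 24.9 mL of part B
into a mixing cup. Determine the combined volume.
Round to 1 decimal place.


Combined volume = 161.9 + 24.9
= 186.8 mL

186.8


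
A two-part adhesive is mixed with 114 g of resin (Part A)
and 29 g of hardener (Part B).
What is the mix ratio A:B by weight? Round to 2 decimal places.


Mix ratio = mass_A / mass_B
= 114 / 29
= 3.93

3.93


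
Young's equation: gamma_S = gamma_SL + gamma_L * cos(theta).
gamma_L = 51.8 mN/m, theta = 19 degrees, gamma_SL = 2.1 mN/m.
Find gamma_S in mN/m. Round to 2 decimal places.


cos(19 deg) = 0.945519
gamma_S = 2.1 + 51.8 * 0.945519
= 51.08 mN/m

51.08


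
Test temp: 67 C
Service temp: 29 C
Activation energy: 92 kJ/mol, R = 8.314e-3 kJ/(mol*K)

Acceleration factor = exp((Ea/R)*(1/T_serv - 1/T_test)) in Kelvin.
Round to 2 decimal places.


AF = exp((92/0.008314)*(1/302.15 - 1/340.15))
= 59.82

59.82


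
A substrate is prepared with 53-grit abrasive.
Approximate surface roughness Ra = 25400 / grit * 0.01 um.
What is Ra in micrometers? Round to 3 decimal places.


Ra = 25400 / 53 * 0.01 = 4.792 um

4.792


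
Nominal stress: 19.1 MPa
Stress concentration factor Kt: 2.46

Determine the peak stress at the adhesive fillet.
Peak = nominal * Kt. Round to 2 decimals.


Peak stress = 19.1 * 2.46
= 46.99 MPa

46.99


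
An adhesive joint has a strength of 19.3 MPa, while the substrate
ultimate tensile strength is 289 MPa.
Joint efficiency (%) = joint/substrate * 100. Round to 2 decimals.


Efficiency = 19.3 / 289 * 100
= 6.68%

6.68


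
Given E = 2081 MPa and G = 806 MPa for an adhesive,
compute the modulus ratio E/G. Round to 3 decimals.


E/G ratio = 2081 / 806 = 2.582

2.582


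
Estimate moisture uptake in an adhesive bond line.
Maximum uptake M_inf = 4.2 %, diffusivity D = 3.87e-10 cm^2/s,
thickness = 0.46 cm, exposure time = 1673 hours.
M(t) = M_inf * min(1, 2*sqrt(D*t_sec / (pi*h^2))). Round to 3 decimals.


Convert time: 1673 h = 6022800 s
ratio = min(1, 2*sqrt(3.87e-10*6022800/(pi*0.46^2)))
= 0.118427
M(t) = 4.2 * 0.118427 = 0.497%

0.497


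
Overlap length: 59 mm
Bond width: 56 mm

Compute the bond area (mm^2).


Bond area = 59 * 56 = 3304 mm^2

3304


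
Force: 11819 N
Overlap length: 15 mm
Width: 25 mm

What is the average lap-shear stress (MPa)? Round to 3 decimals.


Average shear stress = F / (overlap * width)
= 11819 / (15 * 25)
= 31.517 MPa

31.517


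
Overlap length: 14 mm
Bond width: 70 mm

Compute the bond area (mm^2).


Bond area = 14 * 70 = 980 mm^2

980


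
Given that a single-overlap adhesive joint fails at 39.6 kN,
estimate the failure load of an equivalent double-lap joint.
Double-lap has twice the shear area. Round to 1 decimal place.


Double-lap factor = 2
Expected load = 39.6 * 2 = 79.2 kN

79.2


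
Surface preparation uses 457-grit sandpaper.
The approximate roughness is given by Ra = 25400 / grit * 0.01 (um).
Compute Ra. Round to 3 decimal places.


Ra = 25400 / 457 * 0.01
= 254 / 457
= 0.556 um

0.556


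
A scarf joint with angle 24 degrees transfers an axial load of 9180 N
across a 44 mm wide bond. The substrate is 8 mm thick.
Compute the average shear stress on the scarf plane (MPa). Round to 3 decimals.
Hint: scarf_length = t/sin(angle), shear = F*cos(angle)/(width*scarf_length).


scarf_length = 8 / sin(24 deg) = 19.6687 mm
cos(24 deg) = 0.913545
shear stress = 9180 * 0.913545 / (44 * 19.6687)
= 9.690 MPa

9.690


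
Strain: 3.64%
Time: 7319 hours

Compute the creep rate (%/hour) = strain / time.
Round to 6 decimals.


Creep rate = 3.64 / 7319
= 0.000497 %/h

0.000497


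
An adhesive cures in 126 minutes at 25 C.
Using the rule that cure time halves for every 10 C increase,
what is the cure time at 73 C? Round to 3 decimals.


Factor = 2^((73 - 25) / 10) = 27.8576
Cure time = 126 / 27.8576
= 4.523 minutes

4.523


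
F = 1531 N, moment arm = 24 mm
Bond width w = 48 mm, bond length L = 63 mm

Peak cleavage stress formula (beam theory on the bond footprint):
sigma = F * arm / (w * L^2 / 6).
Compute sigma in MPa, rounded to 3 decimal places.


sigma = (1531 * 24) / (48 * 3969 / 6)
= 36744 * 6 / 190512
= 220464 / 190512
= 1.157 MPa

1.157


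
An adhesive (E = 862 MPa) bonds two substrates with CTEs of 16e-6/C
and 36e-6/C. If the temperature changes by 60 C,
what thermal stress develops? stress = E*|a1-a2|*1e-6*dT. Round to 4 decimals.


Stress = 862 * |16 - 36| * 1e-6 * 60
= 1.0344 MPa

1.0344


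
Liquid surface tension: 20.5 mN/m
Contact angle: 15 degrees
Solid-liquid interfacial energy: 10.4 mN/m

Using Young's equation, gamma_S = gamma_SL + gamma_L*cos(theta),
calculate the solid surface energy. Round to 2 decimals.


gamma_S = 10.4 + 20.5 * cos(15)
= 30.20 mN/m

30.20


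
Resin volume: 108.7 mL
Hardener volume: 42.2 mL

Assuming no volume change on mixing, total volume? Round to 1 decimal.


V_total = 108.7 + 42.2 = 150.9 mL

150.9


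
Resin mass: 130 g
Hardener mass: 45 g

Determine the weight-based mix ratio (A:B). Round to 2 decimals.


Ratio = 130 / 45 = 2.89

2.89


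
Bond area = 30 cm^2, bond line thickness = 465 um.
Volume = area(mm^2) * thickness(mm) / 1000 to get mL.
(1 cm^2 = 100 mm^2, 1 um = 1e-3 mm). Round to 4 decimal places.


area_mm2 = 30 * 100 = 3000
blt_mm = 465 * 1e-3 = 0.465
vol_mm3 = 3000 * 0.465 = 1395.0
vol_mL = 1395.0 / 1000 = 1.3950 mL

1.3950


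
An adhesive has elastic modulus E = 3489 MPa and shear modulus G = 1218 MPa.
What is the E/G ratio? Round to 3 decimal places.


E/G = 3489 / 1218 = 2.865

2.865


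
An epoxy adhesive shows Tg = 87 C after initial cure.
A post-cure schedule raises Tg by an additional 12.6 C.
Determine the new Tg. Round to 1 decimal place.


New Tg = 87 + 12.6
= 99.6 C

99.6


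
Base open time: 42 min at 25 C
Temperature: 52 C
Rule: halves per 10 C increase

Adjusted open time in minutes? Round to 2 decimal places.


Acceleration = 2^((52-25)/10) = 6.4980
Open time = 42 / 6.4980 = 6.46 min

6.46


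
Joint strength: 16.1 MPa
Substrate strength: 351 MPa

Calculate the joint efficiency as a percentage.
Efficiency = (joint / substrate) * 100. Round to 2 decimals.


Efficiency = (16.1 / 351) * 100 = 4.59%

4.59


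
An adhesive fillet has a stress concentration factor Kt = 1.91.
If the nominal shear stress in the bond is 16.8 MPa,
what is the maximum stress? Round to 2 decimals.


Max stress = 16.8 * 1.91 = 32.09 MPa

32.09


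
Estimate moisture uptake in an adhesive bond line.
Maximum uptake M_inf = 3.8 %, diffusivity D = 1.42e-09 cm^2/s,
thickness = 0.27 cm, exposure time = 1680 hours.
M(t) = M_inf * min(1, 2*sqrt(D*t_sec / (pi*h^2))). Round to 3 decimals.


Convert time: 1680 h = 6048000 s
ratio = min(1, 2*sqrt(1.42e-09*6048000/(pi*0.27^2)))
= 0.387295
M(t) = 3.8 * 0.387295 = 1.472%

1.472


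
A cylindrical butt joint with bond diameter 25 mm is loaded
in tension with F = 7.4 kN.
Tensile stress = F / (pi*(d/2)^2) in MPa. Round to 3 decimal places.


Area = pi * (25/2)^2 = 490.8739 mm^2
Stress = 7.4*1000 / 490.8739
= 15.075 MPa

15.075


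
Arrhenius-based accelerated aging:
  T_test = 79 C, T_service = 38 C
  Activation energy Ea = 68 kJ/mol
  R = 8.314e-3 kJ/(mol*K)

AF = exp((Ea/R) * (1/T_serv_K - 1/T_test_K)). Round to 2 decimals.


T_test_K = 352.15, T_serv_K = 311.15
AF = exp((68/8.314e-3) * (1/311.15 - 1/352.15))
= 21.34

21.34


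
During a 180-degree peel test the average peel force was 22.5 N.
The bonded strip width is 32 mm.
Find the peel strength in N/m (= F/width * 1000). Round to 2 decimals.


Peel strength = F/width * 1000
= 22.5 / 32 * 1000
= 703.13 N/m

703.13


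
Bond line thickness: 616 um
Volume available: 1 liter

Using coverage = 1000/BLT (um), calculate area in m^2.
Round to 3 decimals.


1 L = 1e6 mm^3, thickness = 616 um = 0.616 mm
Area = 1e6 / 0.616 mm^2 = (1e6 / 0.616) / 1e6 m^2 = 1000 / 616 m^2
= 1.623 m^2

1.623


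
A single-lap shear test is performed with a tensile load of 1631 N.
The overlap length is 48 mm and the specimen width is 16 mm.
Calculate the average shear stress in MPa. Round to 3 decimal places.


Shear stress = F / (overlap * width)
= 1631 / (48 * 16)
= 1631 / 768
= 2.124 MPa

2.124


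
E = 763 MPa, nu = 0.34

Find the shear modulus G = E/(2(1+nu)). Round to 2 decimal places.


G = 763 / (2 * 1.34)
= 284.70 MPa

284.70


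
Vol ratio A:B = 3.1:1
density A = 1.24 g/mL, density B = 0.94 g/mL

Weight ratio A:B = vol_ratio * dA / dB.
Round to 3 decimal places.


Weight ratio = 3.1 * 1.24 / 0.94
= 4.089

4.089


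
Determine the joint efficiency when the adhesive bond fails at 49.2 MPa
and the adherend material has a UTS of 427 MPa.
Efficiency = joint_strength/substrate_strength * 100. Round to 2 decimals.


Joint efficiency = 49.2 / 427 * 100
= 11.52%

11.52


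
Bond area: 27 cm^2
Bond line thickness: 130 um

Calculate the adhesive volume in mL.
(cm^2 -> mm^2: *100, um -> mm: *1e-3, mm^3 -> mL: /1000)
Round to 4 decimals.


V = 27*100 * 130*1e-3 / 1000
= 0.3510 mL

0.3510


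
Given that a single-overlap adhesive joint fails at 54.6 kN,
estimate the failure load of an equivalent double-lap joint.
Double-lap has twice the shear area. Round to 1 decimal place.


Double-lap factor = 2
Expected load = 54.6 * 2 = 109.2 kN

109.2


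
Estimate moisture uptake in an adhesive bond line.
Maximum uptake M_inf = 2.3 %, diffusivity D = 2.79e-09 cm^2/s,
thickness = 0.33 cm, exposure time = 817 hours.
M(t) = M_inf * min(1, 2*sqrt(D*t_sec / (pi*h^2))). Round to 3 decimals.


Convert time: 817 h = 2941200 s
ratio = min(1, 2*sqrt(2.79e-09*2941200/(pi*0.33^2)))
= 0.309746
M(t) = 2.3 * 0.309746 = 0.712%

0.712


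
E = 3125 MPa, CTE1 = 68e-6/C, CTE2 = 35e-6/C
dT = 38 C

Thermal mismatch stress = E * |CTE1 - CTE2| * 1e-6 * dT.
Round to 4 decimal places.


= 3125 * 33e-6 * 38
= 3.9188 MPa

3.9188


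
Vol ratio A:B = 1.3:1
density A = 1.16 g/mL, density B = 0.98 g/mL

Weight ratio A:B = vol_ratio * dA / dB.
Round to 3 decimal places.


Weight ratio = 1.3 * 1.16 / 0.98
= 1.539

1.539


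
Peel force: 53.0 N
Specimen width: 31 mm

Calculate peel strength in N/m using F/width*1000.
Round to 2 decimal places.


Peel strength = 53.0 / 31 * 1000 = 1709.68 N/m

1709.68


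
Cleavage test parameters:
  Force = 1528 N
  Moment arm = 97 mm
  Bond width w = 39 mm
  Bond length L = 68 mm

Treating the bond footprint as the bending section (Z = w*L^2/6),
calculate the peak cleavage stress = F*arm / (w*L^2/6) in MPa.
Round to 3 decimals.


M = 1528 * 97 = 148216 N*mm
Z = 39 * 68^2 / 6 = 180336 / 6 mm^3
sigma = M / Z = 6 * 148216 / 180336 = 889296 / 180336
= 4.931 MPa

4.931


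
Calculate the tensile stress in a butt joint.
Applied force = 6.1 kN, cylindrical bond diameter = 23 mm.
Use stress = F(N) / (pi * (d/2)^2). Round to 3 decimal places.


A = pi * 11.5^2 = 415.4756 mm^2
sigma = 6100.0 / 415.4756 = 14.682 MPa

14.682


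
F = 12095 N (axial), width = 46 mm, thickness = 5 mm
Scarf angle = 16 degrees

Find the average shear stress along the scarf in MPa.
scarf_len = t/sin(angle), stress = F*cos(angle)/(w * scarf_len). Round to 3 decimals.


scarf_len = 5/sin(16 deg) = 18.1398
cos(16 deg) = 0.961262
stress = 12095*0.961262/(46*18.1398) = 13.933 MPa

13.933


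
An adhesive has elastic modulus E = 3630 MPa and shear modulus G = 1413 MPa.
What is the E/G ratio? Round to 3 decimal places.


E/G = 3630 / 1413 = 2.569

2.569


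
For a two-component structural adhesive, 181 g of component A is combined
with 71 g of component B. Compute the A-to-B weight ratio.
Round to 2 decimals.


Weight ratio A:B = 181 / 71
= 2.55

2.55


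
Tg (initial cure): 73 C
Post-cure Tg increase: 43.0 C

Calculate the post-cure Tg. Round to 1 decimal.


Post-cure Tg = 73 + 43.0 = 116.0 C

116.0


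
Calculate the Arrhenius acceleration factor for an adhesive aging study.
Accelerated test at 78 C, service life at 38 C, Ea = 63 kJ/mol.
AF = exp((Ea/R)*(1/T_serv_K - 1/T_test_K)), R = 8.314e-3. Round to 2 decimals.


T_test = 351.15 K, T_serv = 311.15 K
Ea/R = 63 / 0.008314 = 7577.58
AF = exp(7577.58 * (1/311.15 - 1/351.15))
= 16.02

16.02


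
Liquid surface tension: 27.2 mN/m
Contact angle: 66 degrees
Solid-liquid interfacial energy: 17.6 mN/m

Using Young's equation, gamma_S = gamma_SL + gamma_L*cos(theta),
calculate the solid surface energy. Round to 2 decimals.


gamma_S = 17.6 + 27.2 * cos(66)
= 28.66 mN/m

28.66


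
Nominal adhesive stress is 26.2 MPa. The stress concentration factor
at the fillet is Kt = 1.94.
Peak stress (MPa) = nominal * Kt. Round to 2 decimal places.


Peak = 26.2 * 1.94 = 50.83 MPa

50.83


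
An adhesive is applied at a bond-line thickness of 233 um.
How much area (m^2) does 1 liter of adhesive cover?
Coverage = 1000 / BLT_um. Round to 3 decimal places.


Coverage = 1000 / 233 = 4.292 m^2

4.292


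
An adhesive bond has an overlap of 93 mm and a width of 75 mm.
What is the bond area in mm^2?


Bond area = overlap * width
= 93 * 75
= 6975 mm^2

6975


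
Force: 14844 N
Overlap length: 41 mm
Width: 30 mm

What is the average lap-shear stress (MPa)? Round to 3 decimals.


Average shear stress = F / (overlap * width)
= 14844 / (41 * 30)
= 12.068 MPa

12.068


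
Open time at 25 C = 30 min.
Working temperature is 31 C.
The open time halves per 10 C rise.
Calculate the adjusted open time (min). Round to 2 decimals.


factor = 2^((31 - 25) / 10) = 1.5157
ot = 30 / 1.5157 = 19.79 min

19.79


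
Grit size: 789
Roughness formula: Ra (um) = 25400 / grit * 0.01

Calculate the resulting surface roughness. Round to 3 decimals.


Ra = 25400 / 789 * 0.01
= 0.322 um

0.322


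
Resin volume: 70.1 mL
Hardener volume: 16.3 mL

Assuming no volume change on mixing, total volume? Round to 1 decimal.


V_total = 70.1 + 16.3 = 86.4 mL

86.4


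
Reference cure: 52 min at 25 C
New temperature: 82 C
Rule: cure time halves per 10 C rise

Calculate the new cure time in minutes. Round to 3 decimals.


factor = 2^((82-25)/10) = 51.9842
t_new = 52 / 51.9842 = 1.000 min

1.000


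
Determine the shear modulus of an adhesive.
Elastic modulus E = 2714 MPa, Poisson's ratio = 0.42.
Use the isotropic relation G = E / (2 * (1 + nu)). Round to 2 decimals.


G = 2714 / (2*(1+0.42)) = 2714 / 2.84
= 955.63 MPa

955.63


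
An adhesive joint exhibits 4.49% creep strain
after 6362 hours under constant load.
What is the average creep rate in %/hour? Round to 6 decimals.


Creep rate = strain / time
= 4.49 / 6362
= 0.000706 %/h

0.000706


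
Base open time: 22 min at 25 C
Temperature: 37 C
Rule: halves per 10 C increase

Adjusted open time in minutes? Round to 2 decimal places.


Acceleration = 2^((37-25)/10) = 2.2974
Open time = 22 / 2.2974 = 9.58 min

9.58


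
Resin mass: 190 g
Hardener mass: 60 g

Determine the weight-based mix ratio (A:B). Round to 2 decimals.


Ratio = 190 / 60 = 3.17

3.17


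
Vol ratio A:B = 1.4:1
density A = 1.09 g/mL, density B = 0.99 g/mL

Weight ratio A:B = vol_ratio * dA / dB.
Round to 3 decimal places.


Weight ratio = 1.4 * 1.09 / 0.99
= 1.541

1.541


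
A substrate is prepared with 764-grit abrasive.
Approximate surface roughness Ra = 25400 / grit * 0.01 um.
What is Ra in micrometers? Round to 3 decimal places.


Ra = 25400 / 764 * 0.01 = 0.332 um

0.332


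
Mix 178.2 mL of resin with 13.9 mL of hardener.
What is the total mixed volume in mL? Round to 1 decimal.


Total = 178.2 + 13.9 = 192.1 mL

192.1


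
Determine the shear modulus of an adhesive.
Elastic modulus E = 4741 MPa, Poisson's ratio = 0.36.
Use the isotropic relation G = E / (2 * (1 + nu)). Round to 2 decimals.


G = 4741 / (2*(1+0.36)) = 4741 / 2.72
= 1743.01 MPa

1743.01


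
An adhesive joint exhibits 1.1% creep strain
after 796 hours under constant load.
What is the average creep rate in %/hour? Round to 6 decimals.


Creep rate = strain / time
= 1.1 / 796
= 0.001382 %/h

0.001382


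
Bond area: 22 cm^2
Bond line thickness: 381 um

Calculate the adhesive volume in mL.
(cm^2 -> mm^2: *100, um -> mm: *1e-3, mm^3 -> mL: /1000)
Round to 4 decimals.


V = 22*100 * 381*1e-3 / 1000
= 0.8382 mL

0.8382


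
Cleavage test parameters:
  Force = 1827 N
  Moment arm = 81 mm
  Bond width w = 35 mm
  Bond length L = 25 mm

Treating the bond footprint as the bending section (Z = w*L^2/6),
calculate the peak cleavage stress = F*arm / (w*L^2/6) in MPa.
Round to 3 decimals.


M = 1827 * 81 = 147987 N*mm
Z = 35 * 25^2 / 6 = 21875 / 6 mm^3
sigma = M / Z = 6 * 147987 / 21875 = 887922 / 21875
= 40.591 MPa

40.591


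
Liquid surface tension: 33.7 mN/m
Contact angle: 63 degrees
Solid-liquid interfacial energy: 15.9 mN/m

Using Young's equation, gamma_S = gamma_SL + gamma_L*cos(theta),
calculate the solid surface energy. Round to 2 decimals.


gamma_S = 15.9 + 33.7 * cos(63)
= 31.20 mN/m

31.20


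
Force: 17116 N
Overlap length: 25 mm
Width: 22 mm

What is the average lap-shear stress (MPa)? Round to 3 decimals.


Average shear stress = F / (overlap * width)
= 17116 / (25 * 22)
= 31.120 MPa

31.120


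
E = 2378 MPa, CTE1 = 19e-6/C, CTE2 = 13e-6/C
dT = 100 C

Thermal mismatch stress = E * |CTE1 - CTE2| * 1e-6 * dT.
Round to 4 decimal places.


= 2378 * 6e-6 * 100
= 1.4268 MPa

1.4268


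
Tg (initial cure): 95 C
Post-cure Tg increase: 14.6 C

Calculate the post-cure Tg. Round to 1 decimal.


Post-cure Tg = 95 + 14.6 = 109.6 C

109.6


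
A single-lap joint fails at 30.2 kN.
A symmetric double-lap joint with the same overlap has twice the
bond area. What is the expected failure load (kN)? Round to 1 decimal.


Double-lap load = 2 * 30.2 = 60.4 kN

60.4


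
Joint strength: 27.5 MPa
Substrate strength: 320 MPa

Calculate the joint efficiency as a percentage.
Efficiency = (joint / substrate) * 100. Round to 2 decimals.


Efficiency = (27.5 / 320) * 100 = 8.59%

8.59


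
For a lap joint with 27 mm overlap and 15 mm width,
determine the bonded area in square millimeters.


Area = 27 * 15 = 405 mm^2

405


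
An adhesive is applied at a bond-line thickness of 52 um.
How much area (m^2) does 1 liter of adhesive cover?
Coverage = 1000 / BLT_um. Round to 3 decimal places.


Coverage = 1000 / 52 = 19.231 m^2

19.231


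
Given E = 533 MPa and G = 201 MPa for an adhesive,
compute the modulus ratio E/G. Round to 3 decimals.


E/G ratio = 533 / 201 = 2.652

2.652


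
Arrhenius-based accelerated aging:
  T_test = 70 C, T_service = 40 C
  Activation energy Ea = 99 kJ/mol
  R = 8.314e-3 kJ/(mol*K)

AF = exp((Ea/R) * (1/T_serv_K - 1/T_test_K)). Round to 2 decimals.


T_test_K = 343.15, T_serv_K = 313.15
AF = exp((99/8.314e-3) * (1/313.15 - 1/343.15))
= 27.78

27.78


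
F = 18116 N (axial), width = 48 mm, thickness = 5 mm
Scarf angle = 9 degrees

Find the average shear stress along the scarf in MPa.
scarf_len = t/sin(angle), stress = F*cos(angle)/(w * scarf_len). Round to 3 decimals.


scarf_len = 5/sin(9 deg) = 31.9623
cos(9 deg) = 0.987688
stress = 18116*0.987688/(48*31.9623) = 11.663 MPa

11.663


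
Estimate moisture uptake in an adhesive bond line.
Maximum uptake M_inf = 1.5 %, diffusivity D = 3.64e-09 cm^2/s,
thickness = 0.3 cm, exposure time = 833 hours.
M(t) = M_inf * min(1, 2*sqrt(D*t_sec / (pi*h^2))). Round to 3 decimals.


Convert time: 833 h = 2998800 s
ratio = min(1, 2*sqrt(3.64e-09*2998800/(pi*0.3^2)))
= 0.392969
M(t) = 1.5 * 0.392969 = 0.589%

0.589


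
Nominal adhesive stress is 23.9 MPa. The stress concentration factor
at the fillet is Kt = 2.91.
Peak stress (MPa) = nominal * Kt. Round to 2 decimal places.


Peak = 23.9 * 2.91 = 69.55 MPa

69.55


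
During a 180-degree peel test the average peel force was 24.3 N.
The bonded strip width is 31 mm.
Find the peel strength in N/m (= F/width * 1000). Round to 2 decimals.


Peel strength = F/width * 1000
= 24.3 / 31 * 1000
= 783.87 N/m

783.87


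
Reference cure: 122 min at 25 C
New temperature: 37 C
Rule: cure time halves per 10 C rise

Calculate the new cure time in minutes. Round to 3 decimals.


factor = 2^((37-25)/10) = 2.2974
t_new = 122 / 2.2974 = 53.104 min

53.104


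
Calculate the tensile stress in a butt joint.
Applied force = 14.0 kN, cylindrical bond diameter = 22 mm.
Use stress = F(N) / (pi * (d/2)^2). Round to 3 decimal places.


A = pi * 11.0^2 = 380.1327 mm^2
sigma = 14000.0 / 380.1327 = 36.829 MPa

36.829


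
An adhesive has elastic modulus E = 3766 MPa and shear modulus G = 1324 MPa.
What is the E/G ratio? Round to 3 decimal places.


E/G = 3766 / 1324 = 2.844

2.844


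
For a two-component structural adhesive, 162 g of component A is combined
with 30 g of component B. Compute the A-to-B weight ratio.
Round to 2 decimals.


Weight ratio A:B = 162 / 30
= 5.40

5.40


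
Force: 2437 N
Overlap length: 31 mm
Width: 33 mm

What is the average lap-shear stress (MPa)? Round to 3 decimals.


Average shear stress = F / (overlap * width)
= 2437 / (31 * 33)
= 2.382 MPa

2.382


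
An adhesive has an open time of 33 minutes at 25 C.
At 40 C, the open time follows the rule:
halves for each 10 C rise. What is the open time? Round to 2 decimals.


Factor = 2^((40-25)/10) = 2.8284
Open time = 33 / 2.8284 = 11.67 min

11.67


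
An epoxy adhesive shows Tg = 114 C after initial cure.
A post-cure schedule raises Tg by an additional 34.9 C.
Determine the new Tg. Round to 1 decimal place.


New Tg = 114 + 34.9
= 148.9 C

148.9


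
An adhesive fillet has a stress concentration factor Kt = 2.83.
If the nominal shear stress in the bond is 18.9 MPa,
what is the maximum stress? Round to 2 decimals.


Max stress = 18.9 * 2.83 = 53.49 MPa

53.49


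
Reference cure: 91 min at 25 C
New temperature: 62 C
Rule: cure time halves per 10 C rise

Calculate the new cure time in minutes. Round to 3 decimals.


factor = 2^((62-25)/10) = 12.9960
t_new = 91 / 12.9960 = 7.002 min

7.002


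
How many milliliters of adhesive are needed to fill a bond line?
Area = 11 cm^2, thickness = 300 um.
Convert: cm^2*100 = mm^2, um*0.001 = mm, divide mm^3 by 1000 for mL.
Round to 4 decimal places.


= (11 * 100) * (300 * 0.001) / 1000
= 0.3300 mL

0.3300


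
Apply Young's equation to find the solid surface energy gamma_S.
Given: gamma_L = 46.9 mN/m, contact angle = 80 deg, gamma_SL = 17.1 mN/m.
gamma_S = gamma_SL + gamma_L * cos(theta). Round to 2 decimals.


theta_rad = 80 * pi/180 = 1.396263
gamma_S = 17.1 + 46.9 * cos(1.396263)
= 25.24 mN/m

25.24


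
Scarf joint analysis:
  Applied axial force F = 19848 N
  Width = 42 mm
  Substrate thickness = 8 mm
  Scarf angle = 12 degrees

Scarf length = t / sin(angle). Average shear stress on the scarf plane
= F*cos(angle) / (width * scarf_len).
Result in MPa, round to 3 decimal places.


Scarf length = 8 / sin(12 deg) = 38.4779 mm
cos(12 deg) = 0.978148
Shear = 19848 * 0.978148 / (42 * 38.4779)
= 12.013 MPa

12.013


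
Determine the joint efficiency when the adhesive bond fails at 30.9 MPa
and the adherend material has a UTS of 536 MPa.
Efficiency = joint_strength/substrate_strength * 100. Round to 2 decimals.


Joint efficiency = 30.9 / 536 * 100
= 5.76%

5.76


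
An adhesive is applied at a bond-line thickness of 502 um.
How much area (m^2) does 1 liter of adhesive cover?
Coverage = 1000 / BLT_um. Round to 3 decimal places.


Coverage = 1000 / 502 = 1.992 m^2

1.992


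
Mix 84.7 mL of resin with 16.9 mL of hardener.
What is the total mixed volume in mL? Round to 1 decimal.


Total = 84.7 + 16.9 = 101.6 mL

101.6


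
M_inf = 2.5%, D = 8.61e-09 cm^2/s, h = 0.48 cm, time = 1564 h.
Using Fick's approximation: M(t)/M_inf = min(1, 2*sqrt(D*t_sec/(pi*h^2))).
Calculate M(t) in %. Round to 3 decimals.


t = 5630400 s
ratio = min(1, 2*sqrt(8.61e-09*5630400/(pi*0.2304)))
= 0.517589
M(t) = 2.5 * 0.517589 = 1.294%

1.294


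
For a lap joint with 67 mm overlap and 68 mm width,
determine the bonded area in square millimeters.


Area = 67 * 68 = 4556 mm^2

4556


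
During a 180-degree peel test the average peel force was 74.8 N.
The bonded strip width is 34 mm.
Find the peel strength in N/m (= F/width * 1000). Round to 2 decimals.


Peel strength = F/width * 1000
= 74.8 / 34 * 1000
= 2200.00 N/m

2200.00


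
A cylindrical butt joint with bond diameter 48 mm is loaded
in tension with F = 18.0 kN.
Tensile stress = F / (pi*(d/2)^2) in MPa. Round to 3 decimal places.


Area = pi * (48/2)^2 = 1809.5574 mm^2
Stress = 18.0*1000 / 1809.5574
= 9.947 MPa

9.947


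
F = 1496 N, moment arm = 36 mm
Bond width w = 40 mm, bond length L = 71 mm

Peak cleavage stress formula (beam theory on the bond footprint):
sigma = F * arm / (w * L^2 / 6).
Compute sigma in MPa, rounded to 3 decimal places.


sigma = (1496 * 36) / (40 * 5041 / 6)
= 53856 * 6 / 201640
= 323136 / 201640
= 1.603 MPa

1.603


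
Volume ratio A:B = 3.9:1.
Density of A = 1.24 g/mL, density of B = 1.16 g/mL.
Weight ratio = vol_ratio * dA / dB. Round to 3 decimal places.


Wt ratio = 3.9 * 1.24 / 1.16
= 4.169

4.169


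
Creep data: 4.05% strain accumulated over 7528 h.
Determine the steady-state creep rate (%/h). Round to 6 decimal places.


Rate = 4.05 / 7528 = 0.000538 %/h

0.000538


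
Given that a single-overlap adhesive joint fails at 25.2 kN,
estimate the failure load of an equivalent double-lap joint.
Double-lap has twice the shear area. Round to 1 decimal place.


Double-lap factor = 2
Expected load = 25.2 * 2 = 50.4 kN

50.4


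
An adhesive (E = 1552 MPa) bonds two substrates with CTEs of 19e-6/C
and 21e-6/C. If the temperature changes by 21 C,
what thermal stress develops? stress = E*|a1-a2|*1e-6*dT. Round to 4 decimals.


Stress = 1552 * |19 - 21| * 1e-6 * 21
= 0.0652 MPa

0.0652


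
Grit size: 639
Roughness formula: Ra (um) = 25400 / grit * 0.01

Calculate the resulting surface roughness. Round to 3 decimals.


Ra = 25400 / 639 * 0.01
= 0.397 um

0.397


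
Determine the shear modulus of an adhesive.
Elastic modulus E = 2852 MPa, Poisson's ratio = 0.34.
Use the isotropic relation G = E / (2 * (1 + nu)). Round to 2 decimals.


G = 2852 / (2*(1+0.34)) = 2852 / 2.68
= 1064.18 MPa

1064.18


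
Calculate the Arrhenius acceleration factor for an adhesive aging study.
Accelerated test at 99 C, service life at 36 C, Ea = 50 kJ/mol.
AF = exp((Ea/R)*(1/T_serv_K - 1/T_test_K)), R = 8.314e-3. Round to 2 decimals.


T_test = 372.15 K, T_serv = 309.15 K
Ea/R = 50 / 0.008314 = 6013.95
AF = exp(6013.95 * (1/309.15 - 1/372.15))
= 26.93

26.93


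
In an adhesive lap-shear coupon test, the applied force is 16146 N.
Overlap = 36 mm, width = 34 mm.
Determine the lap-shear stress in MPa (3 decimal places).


stress = F / (overlap * width)
= 16146 / (36 * 34)
= 13.191 MPa

13.191


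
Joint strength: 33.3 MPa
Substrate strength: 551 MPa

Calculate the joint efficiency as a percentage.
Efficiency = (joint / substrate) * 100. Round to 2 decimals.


Efficiency = (33.3 / 551) * 100 = 6.04%

6.04


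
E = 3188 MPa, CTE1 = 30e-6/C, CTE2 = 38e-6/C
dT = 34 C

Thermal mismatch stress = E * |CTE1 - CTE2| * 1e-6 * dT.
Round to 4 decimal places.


= 3188 * 8e-6 * 34
= 0.8671 MPa

0.8671


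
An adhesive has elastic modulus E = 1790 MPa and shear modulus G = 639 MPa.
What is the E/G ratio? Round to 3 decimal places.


E/G = 1790 / 639 = 2.801

2.801


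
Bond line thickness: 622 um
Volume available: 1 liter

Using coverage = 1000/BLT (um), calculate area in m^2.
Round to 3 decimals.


1 L = 1e6 mm^3, thickness = 622 um = 0.622 mm
Area = 1e6 / 0.622 mm^2 = (1e6 / 0.622) / 1e6 m^2 = 1000 / 622 m^2
= 1.608 m^2

1.608


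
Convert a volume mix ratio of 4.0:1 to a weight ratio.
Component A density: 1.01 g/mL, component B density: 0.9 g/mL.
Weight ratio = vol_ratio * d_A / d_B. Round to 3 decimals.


= 4.0 * 1.01 / 0.9 = 4.489

4.489


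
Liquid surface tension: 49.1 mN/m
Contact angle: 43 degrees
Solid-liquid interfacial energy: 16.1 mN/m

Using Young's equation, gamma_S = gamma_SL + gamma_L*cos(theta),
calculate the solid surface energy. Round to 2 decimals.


gamma_S = 16.1 + 49.1 * cos(43)
= 52.01 mN/m

52.01


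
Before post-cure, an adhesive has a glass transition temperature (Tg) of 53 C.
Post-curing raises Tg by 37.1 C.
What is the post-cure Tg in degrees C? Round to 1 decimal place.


Tg_post = Tg_base + delta_Tg
= 53 + 37.1
= 90.1 C

90.1


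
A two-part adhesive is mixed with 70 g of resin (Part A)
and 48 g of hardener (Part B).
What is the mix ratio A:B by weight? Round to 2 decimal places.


Mix ratio = mass_A / mass_B
= 70 / 48
= 1.46

1.46


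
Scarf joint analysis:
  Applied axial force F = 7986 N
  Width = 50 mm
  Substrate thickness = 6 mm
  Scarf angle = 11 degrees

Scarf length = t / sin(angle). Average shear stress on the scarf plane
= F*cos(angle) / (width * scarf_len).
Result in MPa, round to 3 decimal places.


Scarf length = 6 / sin(11 deg) = 31.4451 mm
cos(11 deg) = 0.981627
Shear = 7986 * 0.981627 / (50 * 31.4451)
= 4.986 MPa

4.986


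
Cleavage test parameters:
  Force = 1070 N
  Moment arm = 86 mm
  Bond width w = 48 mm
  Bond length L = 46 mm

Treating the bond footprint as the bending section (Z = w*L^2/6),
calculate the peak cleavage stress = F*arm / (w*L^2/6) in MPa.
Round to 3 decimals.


M = 1070 * 86 = 92020 N*mm
Z = 48 * 46^2 / 6 = 101568 / 6 mm^3
sigma = M / Z = 6 * 92020 / 101568 = 552120 / 101568
= 5.436 MPa

5.436


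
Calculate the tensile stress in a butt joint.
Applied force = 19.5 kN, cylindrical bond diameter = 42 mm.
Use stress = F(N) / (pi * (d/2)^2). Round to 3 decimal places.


A = pi * 21.0^2 = 1385.4424 mm^2
sigma = 19500.0 / 1385.4424 = 14.075 MPa

14.075


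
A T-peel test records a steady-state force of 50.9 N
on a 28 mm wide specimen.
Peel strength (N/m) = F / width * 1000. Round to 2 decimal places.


Peel strength = 50.9 / 28 * 1000
= 1817.86 N/m

1817.86


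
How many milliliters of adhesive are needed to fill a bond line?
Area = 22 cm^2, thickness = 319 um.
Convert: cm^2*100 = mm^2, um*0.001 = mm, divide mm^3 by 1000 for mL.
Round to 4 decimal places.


= (22 * 100) * (319 * 0.001) / 1000
= 0.7018 mL

0.7018


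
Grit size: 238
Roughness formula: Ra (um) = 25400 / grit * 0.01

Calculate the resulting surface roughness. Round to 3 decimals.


Ra = 25400 / 238 * 0.01
= 1.067 um

1.067


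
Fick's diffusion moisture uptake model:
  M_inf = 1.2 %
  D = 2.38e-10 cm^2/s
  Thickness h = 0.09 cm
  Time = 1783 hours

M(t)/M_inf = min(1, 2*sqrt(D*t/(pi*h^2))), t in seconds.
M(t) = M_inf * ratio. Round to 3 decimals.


t_sec = 1783 * 3600 = 6418800
ratio = 2*sqrt(2.38e-10*6418800/(pi*0.09^2))
= min(1, 0.490036)
= 0.490036
M(t) = 1.2 * 0.490036 = 0.588 %

0.588


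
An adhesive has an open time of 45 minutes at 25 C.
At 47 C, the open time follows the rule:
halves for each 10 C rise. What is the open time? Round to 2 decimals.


Factor = 2^((47-25)/10) = 4.5948
Open time = 45 / 4.5948 = 9.79 min

9.79


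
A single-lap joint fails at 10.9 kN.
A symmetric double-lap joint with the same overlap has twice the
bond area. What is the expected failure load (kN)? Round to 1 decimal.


Double-lap load = 2 * 10.9 = 21.8 kN

21.8


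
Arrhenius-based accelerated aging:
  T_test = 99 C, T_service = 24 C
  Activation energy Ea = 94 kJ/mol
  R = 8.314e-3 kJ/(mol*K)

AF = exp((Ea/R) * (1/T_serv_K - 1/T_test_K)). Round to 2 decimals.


T_test_K = 372.15, T_serv_K = 297.15
AF = exp((94/8.314e-3) * (1/297.15 - 1/372.15))
= 2138.92

2138.92


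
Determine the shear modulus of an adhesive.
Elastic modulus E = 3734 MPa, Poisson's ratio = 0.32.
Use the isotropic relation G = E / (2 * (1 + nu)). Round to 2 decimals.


G = 3734 / (2*(1+0.32)) = 3734 / 2.64
= 1414.39 MPa

1414.39
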